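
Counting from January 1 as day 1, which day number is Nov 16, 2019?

320

Days in months before Nov: 31 + 28 + 31 + 30 + 31 + 30 + 31 + 31 + 30 + 31 = 304.
Plus 16 days into Nov → day 320.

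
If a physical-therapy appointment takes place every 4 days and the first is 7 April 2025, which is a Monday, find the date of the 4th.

The 4th occurrence is 3 intervals after the first: 3 × 4 = 12 days after 7 April 2025.
12 days later is 19 April 2025.

19 April 2025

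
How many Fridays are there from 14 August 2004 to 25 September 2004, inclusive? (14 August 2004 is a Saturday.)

6

14 August 2004 is a Saturday; the first Friday on or after it is 20 August 2004 (6 days later).
From 20 August 2004 to 25 September 2004: 11 + 25 = 36 days (rest of August, September).
36 ÷ 7 = 5 full weeks with remainder 1, so 5 more Fridays after the first → 6.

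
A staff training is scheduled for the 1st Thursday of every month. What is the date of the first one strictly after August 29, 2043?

September 3, 2043

August 2043 starts on a Saturday, so its 1st Thursday is August 6, 2043 (5 days in).
That is not after August 29, 2043, so look at September 2043.
September 2043 starts on a Tuesday, so its 1st Thursday is September 3, 2043 (2 days in).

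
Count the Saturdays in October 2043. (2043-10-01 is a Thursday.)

5

2043-10-01 is a Thursday; the first Saturday on or after it is 2043-10-03 (2 days later).
From 2043-10-03 to 2043-10-31 is 31 − 3 = 28 days.
28 ÷ 7 = 4 full weeks with remainder 0, so 4 more Saturdays after the first → 5.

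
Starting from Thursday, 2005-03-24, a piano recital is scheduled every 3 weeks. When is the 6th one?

The 6th occurrence is 5 intervals after the first: 5 × 21 = 105 days after 2005-03-24.
March has 31 days — 7 days to the end of March leaves 98.
April has 30 days (68 left).
May has 31 days (37 left).
June has 30 days (7 left).
7 days into July → 2005-07-07.

2005-07-07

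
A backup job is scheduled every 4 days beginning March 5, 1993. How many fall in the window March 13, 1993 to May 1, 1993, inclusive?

13

Occurrences land 4·i days after March 5, 1993 for i = 0, 1, 2, …
March 13, 1993 is 8 days after the start; 8 ÷ 4 = 2 remainder 0. First occurrence in the window: #3 on March 13, 1993 (2×4 = 8 days in).
May 1, 1993 is 57 days after the start; 57 ÷ 4 = 14 remainder 1. Last occurrence in the window: #15 on April 30, 1993.
Occurrences #3 through #15: 13 in total.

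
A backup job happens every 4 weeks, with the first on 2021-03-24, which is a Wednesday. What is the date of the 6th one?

The 6th occurrence is 5 intervals after the first: 5 × 28 = 140 days after 2021-03-24.
March has 31 days — 7 days to the end of March leaves 133.
April has 30 days (103 left).
May has 31 days (72 left).
June has 30 days (42 left).
July has 31 days (11 left).
11 days into August → 2021-08-11.

2021-08-11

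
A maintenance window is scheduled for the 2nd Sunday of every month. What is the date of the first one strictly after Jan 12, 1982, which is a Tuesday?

Feb 14, 1982

Jan 1982 starts on a Friday; its first Sunday is the 3rd, so the 2nd Sunday is the 10th — Jan 10, 1982.
That is not after Jan 12, 1982, so look at Feb 1982.
Feb 1982 starts on a Monday; its first Sunday is the 7th, so the 2nd Sunday is the 14th — Feb 14, 1982.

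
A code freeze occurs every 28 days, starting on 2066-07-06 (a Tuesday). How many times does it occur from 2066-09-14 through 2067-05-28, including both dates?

9

Occurrences land 28·i days after 2066-07-06 for i = 0, 1, 2, …
2066-09-14 is 70 days after the start; 70 ÷ 28 = 2 remainder 14; since the remainder is 14, round up to i = 3. First occurrence in the window: #4 on 2066-09-28 (3×28 = 84 days in).
2067-05-28 is 326 days after the start; 326 ÷ 28 = 11 remainder 18. Last occurrence in the window: #12 on 2067-05-10.
Occurrences #4 through #12: 9 in total.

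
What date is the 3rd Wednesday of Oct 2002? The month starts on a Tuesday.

Oct 2002 begins on a Tuesday, so the first Wednesday is Oct 2 (1 day later).
The 3rd Wednesday is 2 weeks later: 2 + 14 = 16.

Oct 16, 2002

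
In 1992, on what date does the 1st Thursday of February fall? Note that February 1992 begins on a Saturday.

February 1992 begins on a Saturday, so the first Thursday is February 6 (5 days later).

February 6, 1992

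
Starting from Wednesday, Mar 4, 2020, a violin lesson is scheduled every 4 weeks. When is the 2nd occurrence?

The 2nd occurrence is 1 interval after the first: 1 × 28 = 28 days after Mar 4, 2020.
Mar has 31 days — 27 days to the end of Mar leaves 1.
1 day into Apr → Apr 1, 2020.

Apr 1, 2020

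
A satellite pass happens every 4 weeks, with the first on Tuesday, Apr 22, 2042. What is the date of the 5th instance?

The 5th occurrence is 4 intervals after the first: 4 × 28 = 112 days after Apr 22, 2042.
Apr has 30 days — 8 days to the end of Apr leaves 104.
May has 31 days (73 left).
Jun has 30 days (43 left).
Jul has 31 days (12 left).
12 days into Aug → Aug 12, 2042.

Aug 12, 2042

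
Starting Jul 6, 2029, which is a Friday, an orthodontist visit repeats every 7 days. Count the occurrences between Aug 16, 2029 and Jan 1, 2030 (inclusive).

20

Occurrences land 7·i days after Jul 6, 2029 for i = 0, 1, 2, …
Aug 16, 2029 is 41 days after the start; 41 ÷ 7 = 5 remainder 6; since the remainder is 6, round up to i = 6. First occurrence in the window: #7 on Aug 17, 2029 (6×7 = 42 days in).
Jan 1, 2030 is 179 days after the start; 179 ÷ 7 = 25 remainder 4. Last occurrence in the window: #26 on Dec 28, 2029.
Occurrences #7 through #26: 20 in total.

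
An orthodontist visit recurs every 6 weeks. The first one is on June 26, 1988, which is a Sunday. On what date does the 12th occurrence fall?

The 12th occurrence is 11 intervals after the first: 11 × 42 = 462 days after June 26, 1988.
June has 30 days — 4 days to the end of June leaves 458.
From end of June to end of 1988 is 184 days (274 left).
January has 31 days (243 left).
February has 28 days (215 left).
March has 31 days (184 left).
April has 30 days (154 left).
May has 31 days (123 left).
June has 30 days (93 left).
July has 31 days (62 left).
August has 31 days (31 left).
September has 30 days (1 left).
1 day into October → October 1, 1989.

October 1, 1989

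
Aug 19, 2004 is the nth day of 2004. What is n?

232

Days in months before Aug: 31 + 29 + 31 + 30 + 31 + 30 + 31 = 213.
Plus 19 days into Aug → day 232.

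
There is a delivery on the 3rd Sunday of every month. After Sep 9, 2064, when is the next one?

Sep 2064 starts on a Monday; its first Sunday is the 7th, so the 3rd Sunday is the 21st — Sep 21, 2064.
Sep 21, 2064 is after Sep 9, 2064, so that is the next one.

Sep 21, 2064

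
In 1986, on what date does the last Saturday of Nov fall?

The first Saturday of Nov 1986 is Nov 1.
Nov 1986 has 30 days. Adding weeks: 1, 8, 15, 22, 29 — the last one ≤ 30 is the 29th.

Nov 29, 1986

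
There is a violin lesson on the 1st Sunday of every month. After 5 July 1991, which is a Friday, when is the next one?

7 July 1991

July 1991 starts on a Monday, so its 1st Sunday is 7 July 1991 (6 days in).
7 July 1991 is after 5 July 1991, so that is the next one.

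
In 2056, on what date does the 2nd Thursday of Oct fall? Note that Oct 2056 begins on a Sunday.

Oct 2056 begins on a Sunday, so the first Thursday is Oct 5 (4 days later).
The 2nd Thursday is 1 weeks later: 5 + 7 = 12.

Oct 12, 2056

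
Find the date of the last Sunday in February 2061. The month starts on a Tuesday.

February 27, 2061

February 2061 begins on a Tuesday, so the first Sunday is February 6 (5 days later).
February 2061 has 28 days. Adding weeks: 6, 13, 20, 27 — the last one ≤ 28 is the 27th.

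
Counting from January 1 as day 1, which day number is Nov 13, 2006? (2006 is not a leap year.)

317

Days in months before Nov: 31 + 28 + 31 + 30 + 31 + 30 + 31 + 31 + 30 + 31 = 304.
Plus 13 days into Nov → day 317.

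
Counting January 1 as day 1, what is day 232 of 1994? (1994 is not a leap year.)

January has 31 days (232 − 31 = 201 remain).
February has 28 days (201 − 28 = 173 remain).
March has 31 days (173 − 31 = 142 remain).
April has 30 days (142 − 30 = 112 remain).
May has 31 days (112 − 31 = 81 remain).
June has 30 days (81 − 30 = 51 remain).
July has 31 days (51 − 31 = 20 remain).
20 into August → August 20.

20 August 1994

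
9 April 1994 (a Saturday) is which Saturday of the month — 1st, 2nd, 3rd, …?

2nd

Day 9 falls in week ⌈9/7⌉ of the month.
Days 1–7 hold the 1st Saturday, 8–14 the 2nd, 15–21 the 3rd, 22–28 the 4th, 29–31 the 5th.
9 is in the range for the 2nd.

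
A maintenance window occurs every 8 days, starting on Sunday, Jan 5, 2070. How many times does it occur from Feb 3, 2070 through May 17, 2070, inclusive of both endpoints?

13

Occurrences land 8·i days after Jan 5, 2070 for i = 0, 1, 2, …
Feb 3, 2070 is 29 days after the start; 29 ÷ 8 = 3 remainder 5; since the remainder is 5, round up to i = 4. First occurrence in the window: #5 on Feb 6, 2070 (4×8 = 32 days in).
May 17, 2070 is 132 days after the start; 132 ÷ 8 = 16 remainder 4. Last occurrence in the window: #17 on May 13, 2070.
Occurrences #5 through #17: 13 in total.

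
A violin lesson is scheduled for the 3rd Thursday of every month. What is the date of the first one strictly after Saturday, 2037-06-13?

2037-06-18

June 2037 starts on a Monday; its first Thursday is the 4th, so the 3rd Thursday is the 18th — 2037-06-18.
2037-06-18 is after 2037-06-13, so that is the next one.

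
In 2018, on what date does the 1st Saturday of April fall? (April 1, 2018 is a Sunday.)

April 2018 begins on a Sunday, so the first Saturday is April 7 (6 days later).

7 April 2018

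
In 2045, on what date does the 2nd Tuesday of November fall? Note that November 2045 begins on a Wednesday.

14 November 2045

November 2045 begins on a Wednesday, so the first Tuesday is November 7 (6 days later).
The 2nd Tuesday is 1 weeks later: 7 + 7 = 14.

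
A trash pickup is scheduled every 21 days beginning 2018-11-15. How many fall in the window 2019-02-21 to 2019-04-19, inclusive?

3

Occurrences land 21·i days after 2018-11-15 for i = 0, 1, 2, …
2019-02-21 is 98 days after the start; 98 ÷ 21 = 4 remainder 14; since the remainder is 14, round up to i = 5. First occurrence in the window: #6 on 2019-02-28 (5×21 = 105 days in).
2019-04-19 is 155 days after the start; 155 ÷ 21 = 7 remainder 8. Last occurrence in the window: #8 on 2019-04-11.
Occurrences #6 through #8: 3 in total.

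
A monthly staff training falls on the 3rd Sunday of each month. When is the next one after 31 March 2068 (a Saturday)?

March 2068 starts on a Thursday; its first Sunday is the 4th, so the 3rd Sunday is the 18th — 18 March 2068.
That is not after 31 March 2068, so look at April 2068.
April 2068 starts on a Sunday; its first Sunday is the 1st, so the 3rd Sunday is the 15th — 15 April 2068.

15 April 2068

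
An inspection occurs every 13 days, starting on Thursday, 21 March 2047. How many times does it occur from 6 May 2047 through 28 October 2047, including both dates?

Occurrences land 13·i days after 21 March 2047 for i = 0, 1, 2, …
6 May 2047 is 46 days after the start; 46 ÷ 13 = 3 remainder 7; since the remainder is 7, round up to i = 4. First occurrence in the window: #5 on 12 May 2047 (4×13 = 52 days in).
28 October 2047 is 221 days after the start; 221 ÷ 13 = 17 remainder 0. Last occurrence in the window: #18 on 28 October 2047.
Occurrences #5 through #18: 14 in total.

14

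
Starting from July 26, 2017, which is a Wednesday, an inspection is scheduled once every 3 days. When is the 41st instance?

The 41st occurrence is 40 intervals after the first: 40 × 3 = 120 days after July 26, 2017.
July has 31 days — 5 days to the end of July leaves 115.
August has 31 days (84 left).
September has 30 days (54 left).
October has 31 days (23 left).
23 days into November → November 23, 2017.

November 23, 2017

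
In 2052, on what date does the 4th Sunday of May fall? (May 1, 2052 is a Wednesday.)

May 26, 2052

May 2052 begins on a Wednesday, so the first Sunday is May 5 (4 days later).
The 4th Sunday is 3 weeks later: 5 + 21 = 26.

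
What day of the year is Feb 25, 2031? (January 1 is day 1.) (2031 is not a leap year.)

56

Days in months before Feb: 31 = 31.
Plus 25 days into Feb → day 56.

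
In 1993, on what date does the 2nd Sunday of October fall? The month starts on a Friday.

October 10, 1993

October 1993 begins on a Friday, so the first Sunday is October 3 (2 days later).
The 2nd Sunday is 1 weeks later: 3 + 7 = 10.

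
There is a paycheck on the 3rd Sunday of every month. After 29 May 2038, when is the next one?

May 2038 starts on a Saturday; its first Sunday is the 2nd, so the 3rd Sunday is the 16th — 16 May 2038.
That is not after 29 May 2038, so look at June 2038.
June 2038 starts on a Tuesday; its first Sunday is the 6th, so the 3rd Sunday is the 20th — 20 June 2038.

20 June 2038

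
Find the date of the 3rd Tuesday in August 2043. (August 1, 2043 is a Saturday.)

2043-08-18

August 2043 begins on a Saturday, so the first Tuesday is August 4 (3 days later).
The 3rd Tuesday is 2 weeks later: 4 + 14 = 18.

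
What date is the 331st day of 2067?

2067-11-27

January has 31 days (331 − 31 = 300 remain).
February has 28 days (300 − 28 = 272 remain).
March has 31 days (272 − 31 = 241 remain).
April has 30 days (241 − 30 = 211 remain).
May has 31 days (211 − 31 = 180 remain).
June has 30 days (180 − 30 = 150 remain).
July has 31 days (150 − 31 = 119 remain).
August has 31 days (119 − 31 = 88 remain).
September has 30 days (88 − 30 = 58 remain).
October has 31 days (58 − 31 = 27 remain).
27 into November → November 27.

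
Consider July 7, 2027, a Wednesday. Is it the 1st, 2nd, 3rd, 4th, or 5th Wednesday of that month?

Day 7 falls in week ⌈7/7⌉ of the month.
Days 1–7 hold the 1st Wednesday, 8–14 the 2nd, 15–21 the 3rd, 22–28 the 4th, 29–31 the 5th.
7 is in the range for the 1st.

1st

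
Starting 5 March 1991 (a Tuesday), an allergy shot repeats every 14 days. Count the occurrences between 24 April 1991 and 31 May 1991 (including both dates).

3

Occurrences land 14·i days after 5 March 1991 for i = 0, 1, 2, …
24 April 1991 is 50 days after the start; 50 ÷ 14 = 3 remainder 8; since the remainder is 8, round up to i = 4. First occurrence in the window: #5 on 30 April 1991 (4×14 = 56 days in).
31 May 1991 is 87 days after the start; 87 ÷ 14 = 6 remainder 3. Last occurrence in the window: #7 on 28 May 1991.
Occurrences #5 through #7: 3 in total.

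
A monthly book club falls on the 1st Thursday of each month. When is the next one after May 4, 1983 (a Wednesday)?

May 1983 starts on a Sunday, so its 1st Thursday is May 5, 1983 (4 days in).
May 5, 1983 is after May 4, 1983, so that is the next one.

May 5, 1983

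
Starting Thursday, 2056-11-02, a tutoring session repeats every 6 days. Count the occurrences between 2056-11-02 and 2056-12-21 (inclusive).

Occurrences land 6·i days after 2056-11-02 for i = 0, 1, 2, …
The window opens on the start date, so the first occurrence inside is #1 on 2056-11-02.
2056-12-21 is 49 days after the start; 49 ÷ 6 = 8 remainder 1. Last occurrence in the window: #9 on 2056-12-20.
Occurrences #1 through #9: 9 in total.

9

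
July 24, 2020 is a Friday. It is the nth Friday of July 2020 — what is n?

Day 24 falls in week ⌈24/7⌉ of the month.
Days 1–7 hold the 1st Friday, 8–14 the 2nd, 15–21 the 3rd, 22–28 the 4th, 29–31 the 5th.
24 is in the range for the 4th.

4th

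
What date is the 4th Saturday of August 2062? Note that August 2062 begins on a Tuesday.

August 2062 begins on a Tuesday, so the first Saturday is August 5 (4 days later).
The 4th Saturday is 3 weeks later: 5 + 21 = 26.

August 26, 2062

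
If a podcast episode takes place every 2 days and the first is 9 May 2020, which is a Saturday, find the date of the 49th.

The 49th occurrence is 48 intervals after the first: 48 × 2 = 96 days after 9 May 2020.
May has 31 days — 22 days to the end of May leaves 74.
June has 30 days (44 left).
July has 31 days (13 left).
13 days into August → 13 August 2020.

13 August 2020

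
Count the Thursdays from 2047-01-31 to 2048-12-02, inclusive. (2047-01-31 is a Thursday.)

2047-01-31 is a Thursday; the first Thursday on or after it is 2047-01-31.
From 2047-01-31 to 2048-12-02: 334 + 337 = 671 days (rest of 2047, to 2048-12-02 in 2048).
671 ÷ 7 = 95 full weeks with remainder 6, so 95 more Thursdays after the first → 96.

96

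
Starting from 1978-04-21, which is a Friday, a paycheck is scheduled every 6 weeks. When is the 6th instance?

The 6th occurrence is 5 intervals after the first: 5 × 42 = 210 days after 1978-04-21.
April has 30 days — 9 days to the end of April leaves 201.
May has 31 days (170 left).
June has 30 days (140 left).
July has 31 days (109 left).
August has 31 days (78 left).
September has 30 days (48 left).
October has 31 days (17 left).
17 days into November → 1978-11-17.

1978-11-17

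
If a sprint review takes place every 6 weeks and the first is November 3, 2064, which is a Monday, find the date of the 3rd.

January 26, 2065

The 3rd occurrence is 2 intervals after the first: 2 × 42 = 84 days after November 3, 2064.
November has 30 days — 27 days to the end of November leaves 57.
December has 31 days (26 left).
26 days into January → January 26, 2065.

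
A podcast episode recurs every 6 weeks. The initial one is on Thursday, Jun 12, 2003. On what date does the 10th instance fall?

Jun 24, 2004

The 10th occurrence is 9 intervals after the first: 9 × 42 = 378 days after Jun 12, 2003.
Jun has 30 days — 18 days to the end of Jun leaves 360.
Jul has 31 days (329 left).
Aug has 31 days (298 left).
Sep has 30 days (268 left).
Oct has 31 days (237 left).
Nov has 30 days (207 left).
Dec has 31 days (176 left).
Jan has 31 days (145 left).
Feb has 29 days (116 left).
Mar has 31 days (85 left).
Apr has 30 days (55 left).
May has 31 days (24 left).
24 days into Jun → Jun 24, 2004.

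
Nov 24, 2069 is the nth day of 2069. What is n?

Days in months before Nov: 31 + 28 + 31 + 30 + 31 + 30 + 31 + 31 + 30 + 31 = 304.
Plus 24 days into Nov → day 328.

328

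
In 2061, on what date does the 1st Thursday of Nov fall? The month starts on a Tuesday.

Nov 2061 begins on a Tuesday, so the first Thursday is Nov 3 (2 days later).

Nov 3, 2061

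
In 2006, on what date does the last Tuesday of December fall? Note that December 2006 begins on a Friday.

26 December 2006

December 2006 begins on a Friday, so the first Tuesday is December 5 (4 days later).
December 2006 has 31 days. Adding weeks: 5, 12, 19, 26 — the last one ≤ 31 is the 26th.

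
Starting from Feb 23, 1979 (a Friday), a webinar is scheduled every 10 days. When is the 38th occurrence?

Feb 28, 1980

The 38th occurrence is 37 intervals after the first: 37 × 10 = 370 days after Feb 23, 1979.
Feb has 28 days — 5 days to the end of Feb leaves 365.
Mar has 31 days (334 left).
Apr has 30 days (304 left).
May has 31 days (273 left).
Jun has 30 days (243 left).
Jul has 31 days (212 left).
Aug has 31 days (181 left).
Sep has 30 days (151 left).
Oct has 31 days (120 left).
Nov has 30 days (90 left).
Dec has 31 days (59 left).
Jan has 31 days (28 left).
28 days into Feb → Feb 28, 1980.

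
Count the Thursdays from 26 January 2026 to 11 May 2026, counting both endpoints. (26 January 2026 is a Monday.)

26 January 2026 is a Monday; the first Thursday on or after it is 29 January 2026 (3 days later).
From 29 January 2026 to 11 May 2026: 2 + 28 + 31 + 30 + 11 = 102 days (rest of January, February, March, April, May).
102 ÷ 7 = 14 full weeks with remainder 4, so 14 more Thursdays after the first → 15.

15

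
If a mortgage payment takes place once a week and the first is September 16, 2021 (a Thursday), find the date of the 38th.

June 2, 2022

The 38th occurrence is 37 intervals after the first: 37 × 7 = 259 days after September 16, 2021.
September has 30 days — 14 days to the end of September leaves 245.
October has 31 days (214 left).
November has 30 days (184 left).
December has 31 days (153 left).
January has 31 days (122 left).
February has 28 days (94 left).
March has 31 days (63 left).
April has 30 days (33 left).
May has 31 days (2 left).
2 days into June → June 2, 2022.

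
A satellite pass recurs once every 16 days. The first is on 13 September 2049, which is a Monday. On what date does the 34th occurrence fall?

23 February 2051

The 34th occurrence is 33 intervals after the first: 33 × 16 = 528 days after 13 September 2049.
September has 30 days — 17 days to the end of September leaves 511.
From end of September to end of 2049 is 92 days (419 left).
2050 has 365 days (54 left).
January has 31 days (23 left).
23 days into February → 23 February 2051.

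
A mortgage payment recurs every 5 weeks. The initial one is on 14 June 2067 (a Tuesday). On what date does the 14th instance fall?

The 14th occurrence is 13 intervals after the first: 13 × 35 = 455 days after 14 June 2067.
June has 30 days — 16 days to the end of June leaves 439.
From end of June to end of 2067 is 184 days (255 left).
January has 31 days (224 left).
February has 29 days (195 left).
March has 31 days (164 left).
April has 30 days (134 left).
May has 31 days (103 left).
June has 30 days (73 left).
July has 31 days (42 left).
August has 31 days (11 left).
11 days into September → 11 September 2068.

11 September 2068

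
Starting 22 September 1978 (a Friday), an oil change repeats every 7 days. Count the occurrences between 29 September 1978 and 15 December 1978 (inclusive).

12

Occurrences land 7·i days after 22 September 1978 for i = 0, 1, 2, …
29 September 1978 is 7 days after the start; 7 ÷ 7 = 1 remainder 0. First occurrence in the window: #2 on 29 September 1978 (1×7 = 7 days in).
15 December 1978 is 84 days after the start; 84 ÷ 7 = 12 remainder 0. Last occurrence in the window: #13 on 15 December 1978.
Occurrences #2 through #13: 12 in total.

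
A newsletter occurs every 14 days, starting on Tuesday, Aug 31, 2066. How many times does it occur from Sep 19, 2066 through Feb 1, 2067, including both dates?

Occurrences land 14·i days after Aug 31, 2066 for i = 0, 1, 2, …
Sep 19, 2066 is 19 days after the start; 19 ÷ 14 = 1 remainder 5; since the remainder is 5, round up to i = 2. First occurrence in the window: #3 on Sep 28, 2066 (2×14 = 28 days in).
Feb 1, 2067 is 154 days after the start; 154 ÷ 14 = 11 remainder 0. Last occurrence in the window: #12 on Feb 1, 2067.
Occurrences #3 through #12: 10 in total.

10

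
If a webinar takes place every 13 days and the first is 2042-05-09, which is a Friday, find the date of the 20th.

The 20th occurrence is 19 intervals after the first: 19 × 13 = 247 days after 2042-05-09.
May has 31 days — 22 days to the end of May leaves 225.
June has 30 days (195 left).
July has 31 days (164 left).
August has 31 days (133 left).
September has 30 days (103 left).
October has 31 days (72 left).
November has 30 days (42 left).
December has 31 days (11 left).
11 days into January → 2043-01-11.

2043-01-11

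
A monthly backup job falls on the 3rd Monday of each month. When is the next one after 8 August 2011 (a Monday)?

15 August 2011

August 2011 starts on a Monday; its first Monday is the 1st, so the 3rd Monday is the 15th — 15 August 2011.
15 August 2011 is after 8 August 2011, so that is the next one.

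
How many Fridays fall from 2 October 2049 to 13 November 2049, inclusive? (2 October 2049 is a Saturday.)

2 October 2049 is a Saturday; the first Friday on or after it is 8 October 2049 (6 days later).
From 8 October 2049 to 13 November 2049: 23 + 13 = 36 days (rest of October, November).
36 ÷ 7 = 5 full weeks with remainder 1, so 5 more Fridays after the first → 6.

6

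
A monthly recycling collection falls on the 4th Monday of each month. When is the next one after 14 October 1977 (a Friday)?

24 October 1977

October 1977 starts on a Saturday; its first Monday is the 3rd, so the 4th Monday is the 24th — 24 October 1977.
24 October 1977 is after 14 October 1977, so that is the next one.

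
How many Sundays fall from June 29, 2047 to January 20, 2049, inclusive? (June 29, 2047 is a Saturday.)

82

June 29, 2047 is a Saturday; the first Sunday on or after it is June 30, 2047 (1 day later).
From June 30, 2047 to January 20, 2049: 184 + 366 + 20 = 570 days (rest of 2047, 2048, to January 20, 2049 in 2049).
570 ÷ 7 = 81 full weeks with remainder 3, so 81 more Sundays after the first → 82.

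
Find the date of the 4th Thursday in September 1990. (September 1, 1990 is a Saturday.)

27 September 1990

September 1990 begins on a Saturday, so the first Thursday is September 6 (5 days later).
The 4th Thursday is 3 weeks later: 6 + 21 = 27.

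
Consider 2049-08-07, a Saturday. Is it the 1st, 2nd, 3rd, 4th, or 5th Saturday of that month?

Day 7 falls in week ⌈7/7⌉ of the month.
Days 1–7 hold the 1st Saturday, 8–14 the 2nd, 15–21 the 3rd, 22–28 the 4th, 29–31 the 5th.
7 is in the range for the 1st.

1st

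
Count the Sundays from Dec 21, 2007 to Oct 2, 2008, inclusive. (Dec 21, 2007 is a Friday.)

Dec 21, 2007 is a Friday; the first Sunday on or after it is Dec 23, 2007 (2 days later).
From Dec 23, 2007 to Oct 2, 2008: 8 + 31 + 29 + 31 + 30 + 31 + 30 + 31 + 31 + 30 + 2 = 284 days (rest of Dec, Jan, Feb, Mar, Apr, May, Jun, Jul, Aug, Sep, Oct).
284 ÷ 7 = 40 full weeks with remainder 4, so 40 more Sundays after the first → 41.

41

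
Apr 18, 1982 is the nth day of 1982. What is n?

108

Days in months before Apr: 31 + 28 + 31 = 90.
Plus 18 days into Apr → day 108.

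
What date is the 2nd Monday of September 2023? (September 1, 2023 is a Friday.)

September 2023 begins on a Friday, so the first Monday is September 4 (3 days later).
The 2nd Monday is 1 weeks later: 4 + 7 = 11.

2023-09-11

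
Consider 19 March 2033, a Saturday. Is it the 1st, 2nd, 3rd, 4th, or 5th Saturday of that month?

3rd

Day 19 falls in week ⌈19/7⌉ of the month.
Days 1–7 hold the 1st Saturday, 8–14 the 2nd, 15–21 the 3rd, 22–28 the 4th, 29–31 the 5th.
19 is in the range for the 3rd.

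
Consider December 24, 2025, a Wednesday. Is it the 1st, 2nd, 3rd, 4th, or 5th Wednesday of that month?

Day 24 falls in week ⌈24/7⌉ of the month.
Days 1–7 hold the 1st Wednesday, 8–14 the 2nd, 15–21 the 3rd, 22–28 the 4th, 29–31 the 5th.
24 is in the range for the 4th.

4th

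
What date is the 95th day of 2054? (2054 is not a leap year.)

January has 31 days (95 − 31 = 64 remain).
February has 28 days (64 − 28 = 36 remain).
March has 31 days (36 − 31 = 5 remain).
5 into April → April 5.

April 5, 2054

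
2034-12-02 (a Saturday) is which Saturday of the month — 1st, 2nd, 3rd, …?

Day 2 falls in week ⌈2/7⌉ of the month.
Days 1–7 hold the 1st Saturday, 8–14 the 2nd, 15–21 the 3rd, 22–28 the 4th, 29–31 the 5th.
2 is in the range for the 1st.

1st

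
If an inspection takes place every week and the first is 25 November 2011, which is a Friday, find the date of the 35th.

The 35th occurrence is 34 intervals after the first: 34 × 7 = 238 days after 25 November 2011.
November has 30 days — 5 days to the end of November leaves 233.
December has 31 days (202 left).
January has 31 days (171 left).
February has 29 days (142 left).
March has 31 days (111 left).
April has 30 days (81 left).
May has 31 days (50 left).
June has 30 days (20 left).
20 days into July → 20 July 2012.

20 July 2012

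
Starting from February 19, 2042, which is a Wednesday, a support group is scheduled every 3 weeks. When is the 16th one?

The 16th occurrence is 15 intervals after the first: 15 × 21 = 315 days after February 19, 2042.
February has 28 days — 9 days to the end of February leaves 306.
March has 31 days (275 left).
April has 30 days (245 left).
May has 31 days (214 left).
June has 30 days (184 left).
July has 31 days (153 left).
August has 31 days (122 left).
September has 30 days (92 left).
October has 31 days (61 left).
November has 30 days (31 left).
31 days into December → December 31, 2042.

December 31, 2042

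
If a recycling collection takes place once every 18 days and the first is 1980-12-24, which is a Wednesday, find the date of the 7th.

The 7th occurrence is 6 intervals after the first: 6 × 18 = 108 days after 1980-12-24.
December has 31 days — 7 days to the end of December leaves 101.
January has 31 days (70 left).
February has 28 days (42 left).
March has 31 days (11 left).
11 days into April → 1981-04-11.

1981-04-11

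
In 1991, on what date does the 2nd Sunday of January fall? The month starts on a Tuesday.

13 January 1991

January 1991 begins on a Tuesday, so the first Sunday is January 6 (5 days later).
The 2nd Sunday is 1 weeks later: 6 + 7 = 13.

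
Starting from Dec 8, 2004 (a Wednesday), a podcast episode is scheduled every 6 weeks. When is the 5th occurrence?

May 25, 2005

The 5th occurrence is 4 intervals after the first: 4 × 42 = 168 days after Dec 8, 2004.
Dec has 31 days — 23 days to the end of Dec leaves 145.
Jan has 31 days (114 left).
Feb has 28 days (86 left).
Mar has 31 days (55 left).
Apr has 30 days (25 left).
25 days into May → May 25, 2005.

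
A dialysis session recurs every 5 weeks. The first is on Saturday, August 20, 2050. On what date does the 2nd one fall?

September 24, 2050

The 2nd occurrence is 1 interval after the first: 1 × 35 = 35 days after August 20, 2050.
August has 31 days — 11 days to the end of August leaves 24.
24 days into September → September 24, 2050.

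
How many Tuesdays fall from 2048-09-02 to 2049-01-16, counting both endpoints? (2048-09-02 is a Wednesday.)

19

2048-09-02 is a Wednesday; the first Tuesday on or after it is 2048-09-08 (6 days later).
From 2048-09-08 to 2049-01-16: 22 + 31 + 30 + 31 + 16 = 130 days (rest of September, October, November, December, January).
130 ÷ 7 = 18 full weeks with remainder 4, so 18 more Tuesdays after the first → 19.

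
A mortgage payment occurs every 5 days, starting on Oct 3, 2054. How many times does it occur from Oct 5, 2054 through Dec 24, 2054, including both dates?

Occurrences land 5·i days after Oct 3, 2054 for i = 0, 1, 2, …
Oct 5, 2054 is 2 days after the start; 2 ÷ 5 = 0 remainder 2; since the remainder is 2, round up to i = 1. First occurrence in the window: #2 on Oct 8, 2054 (1×5 = 5 days in).
Dec 24, 2054 is 82 days after the start; 82 ÷ 5 = 16 remainder 2. Last occurrence in the window: #17 on Dec 22, 2054.
Occurrences #2 through #17: 16 in total.

16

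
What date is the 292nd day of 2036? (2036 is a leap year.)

January has 31 days (292 − 31 = 261 remain).
February has 29 days (261 − 29 = 232 remain).
March has 31 days (232 − 31 = 201 remain).
April has 30 days (201 − 30 = 171 remain).
May has 31 days (171 − 31 = 140 remain).
June has 30 days (140 − 30 = 110 remain).
July has 31 days (110 − 31 = 79 remain).
August has 31 days (79 − 31 = 48 remain).
September has 30 days (48 − 30 = 18 remain).
18 into October → October 18.

October 18, 2036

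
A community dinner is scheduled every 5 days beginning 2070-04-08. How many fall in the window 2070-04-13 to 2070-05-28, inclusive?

Occurrences land 5·i days after 2070-04-08 for i = 0, 1, 2, …
2070-04-13 is 5 days after the start; 5 ÷ 5 = 1 remainder 0. First occurrence in the window: #2 on 2070-04-13 (1×5 = 5 days in).
2070-05-28 is 50 days after the start; 50 ÷ 5 = 10 remainder 0. Last occurrence in the window: #11 on 2070-05-28.
Occurrences #2 through #11: 10 in total.

10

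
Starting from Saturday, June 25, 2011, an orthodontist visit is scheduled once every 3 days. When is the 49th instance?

November 16, 2011

The 49th occurrence is 48 intervals after the first: 48 × 3 = 144 days after June 25, 2011.
June has 30 days — 5 days to the end of June leaves 139.
July has 31 days (108 left).
August has 31 days (77 left).
September has 30 days (47 left).
October has 31 days (16 left).
16 days into November → November 16, 2011.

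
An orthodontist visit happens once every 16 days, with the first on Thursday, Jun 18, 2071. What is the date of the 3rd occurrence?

The 3rd occurrence is 2 intervals after the first: 2 × 16 = 32 days after Jun 18, 2071.
Jun has 30 days — 12 days to the end of Jun leaves 20.
20 days into Jul → Jul 20, 2071.

Jul 20, 2071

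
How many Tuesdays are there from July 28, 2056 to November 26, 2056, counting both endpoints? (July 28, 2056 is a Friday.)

17

July 28, 2056 is a Friday; the first Tuesday on or after it is August 1, 2056 (4 days later).
From August 1, 2056 to November 26, 2056: 30 + 30 + 31 + 26 = 117 days (rest of August, September, October, November).
117 ÷ 7 = 16 full weeks with remainder 5, so 16 more Tuesdays after the first → 17.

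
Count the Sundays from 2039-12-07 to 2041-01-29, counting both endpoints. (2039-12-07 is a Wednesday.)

2039-12-07 is a Wednesday; the first Sunday on or after it is 2039-12-11 (4 days later).
From 2039-12-11 to 2041-01-29: 20 + 366 + 29 = 415 days (rest of 2039, 2040, to 2041-01-29 in 2041).
415 ÷ 7 = 59 full weeks with remainder 2, so 59 more Sundays after the first → 60.

60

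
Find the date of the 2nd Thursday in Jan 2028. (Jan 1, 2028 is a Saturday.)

Jan 13, 2028

Jan 2028 begins on a Saturday, so the first Thursday is Jan 6 (5 days later).
The 2nd Thursday is 1 weeks later: 6 + 7 = 13.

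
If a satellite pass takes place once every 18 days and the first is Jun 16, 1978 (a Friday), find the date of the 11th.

The 11th occurrence is 10 intervals after the first: 10 × 18 = 180 days after Jun 16, 1978.
Jun has 30 days — 14 days to the end of Jun leaves 166.
Jul has 31 days (135 left).
Aug has 31 days (104 left).
Sep has 30 days (74 left).
Oct has 31 days (43 left).
Nov has 30 days (13 left).
13 days into Dec → Dec 13, 1978.

Dec 13, 1978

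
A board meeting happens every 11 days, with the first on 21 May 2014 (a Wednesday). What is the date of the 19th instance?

The 19th occurrence is 18 intervals after the first: 18 × 11 = 198 days after 21 May 2014.
May has 31 days — 10 days to the end of May leaves 188.
June has 30 days (158 left).
July has 31 days (127 left).
August has 31 days (96 left).
September has 30 days (66 left).
October has 31 days (35 left).
November has 30 days (5 left).
5 days into December → 5 December 2014.

5 December 2014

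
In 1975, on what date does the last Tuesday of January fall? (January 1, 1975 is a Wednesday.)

January 28, 1975

January 1975 begins on a Wednesday, so the first Tuesday is January 7 (6 days later).
January 1975 has 31 days. Adding weeks: 7, 14, 21, 28 — the last one ≤ 31 is the 28th.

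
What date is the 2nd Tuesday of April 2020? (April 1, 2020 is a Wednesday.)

April 2020 begins on a Wednesday, so the first Tuesday is April 7 (6 days later).
The 2nd Tuesday is 1 weeks later: 7 + 7 = 14.

April 14, 2020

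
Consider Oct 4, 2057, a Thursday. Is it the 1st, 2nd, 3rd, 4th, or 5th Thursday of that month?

1st

Day 4 falls in week ⌈4/7⌉ of the month.
Days 1–7 hold the 1st Thursday, 8–14 the 2nd, 15–21 the 3rd, 22–28 the 4th, 29–31 the 5th.
4 is in the range for the 1st.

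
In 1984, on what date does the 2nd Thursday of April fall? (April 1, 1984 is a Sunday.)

April 1984 begins on a Sunday, so the first Thursday is April 5 (4 days later).
The 2nd Thursday is 1 weeks later: 5 + 7 = 12.

April 12, 1984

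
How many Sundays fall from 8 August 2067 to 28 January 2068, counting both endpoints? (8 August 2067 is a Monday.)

8 August 2067 is a Monday; the first Sunday on or after it is 14 August 2067 (6 days later).
From 14 August 2067 to 28 January 2068: 17 + 30 + 31 + 30 + 31 + 28 = 167 days (rest of August, September, October, November, December, January).
167 ÷ 7 = 23 full weeks with remainder 6, so 23 more Sundays after the first → 24.

24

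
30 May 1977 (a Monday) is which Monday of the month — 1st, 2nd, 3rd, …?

5th

Day 30 falls in week ⌈30/7⌉ of the month.
Days 1–7 hold the 1st Monday, 8–14 the 2nd, 15–21 the 3rd, 22–28 the 4th, 29–31 the 5th.
30 is in the range for the 5th.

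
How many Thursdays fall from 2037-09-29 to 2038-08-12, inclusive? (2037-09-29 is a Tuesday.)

2037-09-29 is a Tuesday; the first Thursday on or after it is 2037-10-01 (2 days later).
From 2037-10-01 to 2038-08-12: 30 + 30 + 31 + 31 + 28 + 31 + 30 + 31 + 30 + 31 + 12 = 315 days (rest of October, November, December, January, February, March, April, May, June, July, August).
315 ÷ 7 = 45 full weeks with remainder 0, so 45 more Thursdays after the first → 46.

46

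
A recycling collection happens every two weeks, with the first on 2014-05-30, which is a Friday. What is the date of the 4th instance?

2014-07-11

The 4th occurrence is 3 intervals after the first: 3 × 14 = 42 days after 2014-05-30.
May has 31 days — 1 day to the end of May leaves 41.
June has 30 days (11 left).
11 days into July → 2014-07-11.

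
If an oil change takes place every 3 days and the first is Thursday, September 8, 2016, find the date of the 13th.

The 13th occurrence is 12 intervals after the first: 12 × 3 = 36 days after September 8, 2016.
September has 30 days — 22 days to the end of September leaves 14.
14 days into October → October 14, 2016.

October 14, 2016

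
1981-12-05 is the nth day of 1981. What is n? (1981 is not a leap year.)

339

Days in months before December: 31 + 28 + 31 + 30 + 31 + 30 + 31 + 31 + 30 + 31 + 30 = 334.
Plus 5 days into December → day 339.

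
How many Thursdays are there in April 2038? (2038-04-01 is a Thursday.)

5

2038-04-01 is a Thursday; the first Thursday on or after it is 2038-04-01.
From 2038-04-01 to 2038-04-30 is 30 − 1 = 29 days.
29 ÷ 7 = 4 full weeks with remainder 1, so 4 more Thursdays after the first → 5.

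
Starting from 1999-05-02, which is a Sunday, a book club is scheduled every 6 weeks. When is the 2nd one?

The 2nd occurrence is 1 interval after the first: 1 × 42 = 42 days after 1999-05-02.
May has 31 days — 29 days to the end of May leaves 13.
13 days into June → 1999-06-13.

1999-06-13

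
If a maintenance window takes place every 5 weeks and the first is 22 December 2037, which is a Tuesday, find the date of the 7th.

The 7th occurrence is 6 intervals after the first: 6 × 35 = 210 days after 22 December 2037.
December has 31 days — 9 days to the end of December leaves 201.
January has 31 days (170 left).
February has 28 days (142 left).
March has 31 days (111 left).
April has 30 days (81 left).
May has 31 days (50 left).
June has 30 days (20 left).
20 days into July → 20 July 2038.

20 July 2038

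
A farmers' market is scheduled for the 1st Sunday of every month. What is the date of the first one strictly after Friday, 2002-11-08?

November 2002 starts on a Friday, so its 1st Sunday is 2002-11-03 (2 days in).
That is not after 2002-11-08, so look at December 2002.
December 2002 starts on a Sunday, so its 1st Sunday is 2002-12-01.

2002-12-01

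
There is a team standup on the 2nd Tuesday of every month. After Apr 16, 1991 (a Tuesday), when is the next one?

Apr 1991 starts on a Monday; its first Tuesday is the 2nd, so the 2nd Tuesday is the 9th — Apr 9, 1991.
That is not after Apr 16, 1991, so look at May 1991.
May 1991 starts on a Wednesday; its first Tuesday is the 7th, so the 2nd Tuesday is the 14th — May 14, 1991.

May 14, 1991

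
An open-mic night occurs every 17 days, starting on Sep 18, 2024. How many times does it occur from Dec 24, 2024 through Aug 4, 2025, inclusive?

13

Occurrences land 17·i days after Sep 18, 2024 for i = 0, 1, 2, …
Dec 24, 2024 is 97 days after the start; 97 ÷ 17 = 5 remainder 12; since the remainder is 12, round up to i = 6. First occurrence in the window: #7 on Dec 29, 2024 (6×17 = 102 days in).
Aug 4, 2025 is 320 days after the start; 320 ÷ 17 = 18 remainder 14. Last occurrence in the window: #19 on Jul 21, 2025.
Occurrences #7 through #19: 13 in total.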